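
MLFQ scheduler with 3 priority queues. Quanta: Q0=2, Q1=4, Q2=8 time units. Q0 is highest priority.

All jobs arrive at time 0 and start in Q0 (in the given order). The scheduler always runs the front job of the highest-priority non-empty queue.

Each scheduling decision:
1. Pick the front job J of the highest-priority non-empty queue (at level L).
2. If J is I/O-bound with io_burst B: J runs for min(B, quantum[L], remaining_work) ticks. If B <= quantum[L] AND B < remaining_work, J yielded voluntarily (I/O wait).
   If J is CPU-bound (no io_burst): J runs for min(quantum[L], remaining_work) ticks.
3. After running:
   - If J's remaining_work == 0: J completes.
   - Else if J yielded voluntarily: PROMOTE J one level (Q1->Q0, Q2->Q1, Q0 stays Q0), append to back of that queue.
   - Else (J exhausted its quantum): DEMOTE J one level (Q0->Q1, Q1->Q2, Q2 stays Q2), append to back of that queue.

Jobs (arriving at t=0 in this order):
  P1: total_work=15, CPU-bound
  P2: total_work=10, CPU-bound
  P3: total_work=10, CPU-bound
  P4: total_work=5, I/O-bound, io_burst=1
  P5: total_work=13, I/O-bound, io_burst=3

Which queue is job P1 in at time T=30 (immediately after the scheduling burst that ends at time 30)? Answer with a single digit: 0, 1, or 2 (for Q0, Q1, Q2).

t=0-2: P1@Q0 runs 2, rem=13, quantum used, demote→Q1. Q0=[P2,P3,P4,P5] Q1=[P1] Q2=[]
t=2-4: P2@Q0 runs 2, rem=8, quantum used, demote→Q1. Q0=[P3,P4,P5] Q1=[P1,P2] Q2=[]
t=4-6: P3@Q0 runs 2, rem=8, quantum used, demote→Q1. Q0=[P4,P5] Q1=[P1,P2,P3] Q2=[]
t=6-7: P4@Q0 runs 1, rem=4, I/O yield, promote→Q0. Q0=[P5,P4] Q1=[P1,P2,P3] Q2=[]
t=7-9: P5@Q0 runs 2, rem=11, quantum used, demote→Q1. Q0=[P4] Q1=[P1,P2,P3,P5] Q2=[]
t=9-10: P4@Q0 runs 1, rem=3, I/O yield, promote→Q0. Q0=[P4] Q1=[P1,P2,P3,P5] Q2=[]
t=10-11: P4@Q0 runs 1, rem=2, I/O yield, promote→Q0. Q0=[P4] Q1=[P1,P2,P3,P5] Q2=[]
t=11-12: P4@Q0 runs 1, rem=1, I/O yield, promote→Q0. Q0=[P4] Q1=[P1,P2,P3,P5] Q2=[]
t=12-13: P4@Q0 runs 1, rem=0, completes. Q0=[] Q1=[P1,P2,P3,P5] Q2=[]
t=13-17: P1@Q1 runs 4, rem=9, quantum used, demote→Q2. Q0=[] Q1=[P2,P3,P5] Q2=[P1]
t=17-21: P2@Q1 runs 4, rem=4, quantum used, demote→Q2. Q0=[] Q1=[P3,P5] Q2=[P1,P2]
t=21-25: P3@Q1 runs 4, rem=4, quantum used, demote→Q2. Q0=[] Q1=[P5] Q2=[P1,P2,P3]
t=25-28: P5@Q1 runs 3, rem=8, I/O yield, promote→Q0. Q0=[P5] Q1=[] Q2=[P1,P2,P3]
t=28-30: P5@Q0 runs 2, rem=6, quantum used, demote→Q1. Q0=[] Q1=[P5] Q2=[P1,P2,P3]
t=30-33: P5@Q1 runs 3, rem=3, I/O yield, promote→Q0. Q0=[P5] Q1=[] Q2=[P1,P2,P3]
t=33-35: P5@Q0 runs 2, rem=1, quantum used, demote→Q1. Q0=[] Q1=[P5] Q2=[P1,P2,P3]
t=35-36: P5@Q1 runs 1, rem=0, completes. Q0=[] Q1=[] Q2=[P1,P2,P3]
t=36-44: P1@Q2 runs 8, rem=1, quantum used, demote→Q2. Q0=[] Q1=[] Q2=[P2,P3,P1]
t=44-48: P2@Q2 runs 4, rem=0, completes. Q0=[] Q1=[] Q2=[P3,P1]
t=48-52: P3@Q2 runs 4, rem=0, completes. Q0=[] Q1=[] Q2=[P1]
t=52-53: P1@Q2 runs 1, rem=0, completes. Q0=[] Q1=[] Q2=[]

Answer: 2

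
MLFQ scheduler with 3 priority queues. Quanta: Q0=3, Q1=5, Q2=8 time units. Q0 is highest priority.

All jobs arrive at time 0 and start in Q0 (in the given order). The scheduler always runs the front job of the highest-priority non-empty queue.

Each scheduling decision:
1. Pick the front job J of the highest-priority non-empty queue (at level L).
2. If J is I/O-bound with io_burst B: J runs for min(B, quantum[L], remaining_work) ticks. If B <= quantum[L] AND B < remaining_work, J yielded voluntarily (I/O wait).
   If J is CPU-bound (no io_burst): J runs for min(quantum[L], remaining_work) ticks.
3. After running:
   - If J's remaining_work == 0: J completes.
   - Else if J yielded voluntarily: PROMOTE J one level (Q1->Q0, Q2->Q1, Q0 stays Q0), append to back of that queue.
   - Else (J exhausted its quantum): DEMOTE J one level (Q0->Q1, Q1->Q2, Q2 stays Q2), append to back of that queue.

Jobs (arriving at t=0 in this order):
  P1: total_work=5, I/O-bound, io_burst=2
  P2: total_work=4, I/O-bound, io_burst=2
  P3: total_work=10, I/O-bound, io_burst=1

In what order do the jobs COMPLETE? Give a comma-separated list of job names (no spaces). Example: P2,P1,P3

Answer: P2,P1,P3

Derivation:
t=0-2: P1@Q0 runs 2, rem=3, I/O yield, promote→Q0. Q0=[P2,P3,P1] Q1=[] Q2=[]
t=2-4: P2@Q0 runs 2, rem=2, I/O yield, promote→Q0. Q0=[P3,P1,P2] Q1=[] Q2=[]
t=4-5: P3@Q0 runs 1, rem=9, I/O yield, promote→Q0. Q0=[P1,P2,P3] Q1=[] Q2=[]
t=5-7: P1@Q0 runs 2, rem=1, I/O yield, promote→Q0. Q0=[P2,P3,P1] Q1=[] Q2=[]
t=7-9: P2@Q0 runs 2, rem=0, completes. Q0=[P3,P1] Q1=[] Q2=[]
t=9-10: P3@Q0 runs 1, rem=8, I/O yield, promote→Q0. Q0=[P1,P3] Q1=[] Q2=[]
t=10-11: P1@Q0 runs 1, rem=0, completes. Q0=[P3] Q1=[] Q2=[]
t=11-12: P3@Q0 runs 1, rem=7, I/O yield, promote→Q0. Q0=[P3] Q1=[] Q2=[]
t=12-13: P3@Q0 runs 1, rem=6, I/O yield, promote→Q0. Q0=[P3] Q1=[] Q2=[]
t=13-14: P3@Q0 runs 1, rem=5, I/O yield, promote→Q0. Q0=[P3] Q1=[] Q2=[]
t=14-15: P3@Q0 runs 1, rem=4, I/O yield, promote→Q0. Q0=[P3] Q1=[] Q2=[]
t=15-16: P3@Q0 runs 1, rem=3, I/O yield, promote→Q0. Q0=[P3] Q1=[] Q2=[]
t=16-17: P3@Q0 runs 1, rem=2, I/O yield, promote→Q0. Q0=[P3] Q1=[] Q2=[]
t=17-18: P3@Q0 runs 1, rem=1, I/O yield, promote→Q0. Q0=[P3] Q1=[] Q2=[]
t=18-19: P3@Q0 runs 1, rem=0, completes. Q0=[] Q1=[] Q2=[]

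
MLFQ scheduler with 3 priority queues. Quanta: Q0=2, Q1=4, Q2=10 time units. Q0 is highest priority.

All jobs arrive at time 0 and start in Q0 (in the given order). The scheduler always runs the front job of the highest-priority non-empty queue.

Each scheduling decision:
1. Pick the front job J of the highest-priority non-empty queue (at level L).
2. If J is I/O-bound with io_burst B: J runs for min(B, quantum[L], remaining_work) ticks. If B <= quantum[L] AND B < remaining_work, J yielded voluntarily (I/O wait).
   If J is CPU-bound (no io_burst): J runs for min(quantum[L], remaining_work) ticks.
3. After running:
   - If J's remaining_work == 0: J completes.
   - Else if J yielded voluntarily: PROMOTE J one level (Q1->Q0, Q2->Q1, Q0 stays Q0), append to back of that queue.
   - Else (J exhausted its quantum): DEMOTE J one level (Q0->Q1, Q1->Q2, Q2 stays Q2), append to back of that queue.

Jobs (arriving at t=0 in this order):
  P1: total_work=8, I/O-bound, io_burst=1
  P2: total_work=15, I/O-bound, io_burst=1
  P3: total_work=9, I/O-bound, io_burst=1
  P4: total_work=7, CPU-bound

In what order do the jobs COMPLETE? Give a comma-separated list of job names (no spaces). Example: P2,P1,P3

Answer: P1,P3,P2,P4

Derivation:
t=0-1: P1@Q0 runs 1, rem=7, I/O yield, promote→Q0. Q0=[P2,P3,P4,P1] Q1=[] Q2=[]
t=1-2: P2@Q0 runs 1, rem=14, I/O yield, promote→Q0. Q0=[P3,P4,P1,P2] Q1=[] Q2=[]
t=2-3: P3@Q0 runs 1, rem=8, I/O yield, promote→Q0. Q0=[P4,P1,P2,P3] Q1=[] Q2=[]
t=3-5: P4@Q0 runs 2, rem=5, quantum used, demote→Q1. Q0=[P1,P2,P3] Q1=[P4] Q2=[]
t=5-6: P1@Q0 runs 1, rem=6, I/O yield, promote→Q0. Q0=[P2,P3,P1] Q1=[P4] Q2=[]
t=6-7: P2@Q0 runs 1, rem=13, I/O yield, promote→Q0. Q0=[P3,P1,P2] Q1=[P4] Q2=[]
t=7-8: P3@Q0 runs 1, rem=7, I/O yield, promote→Q0. Q0=[P1,P2,P3] Q1=[P4] Q2=[]
t=8-9: P1@Q0 runs 1, rem=5, I/O yield, promote→Q0. Q0=[P2,P3,P1] Q1=[P4] Q2=[]
t=9-10: P2@Q0 runs 1, rem=12, I/O yield, promote→Q0. Q0=[P3,P1,P2] Q1=[P4] Q2=[]
t=10-11: P3@Q0 runs 1, rem=6, I/O yield, promote→Q0. Q0=[P1,P2,P3] Q1=[P4] Q2=[]
t=11-12: P1@Q0 runs 1, rem=4, I/O yield, promote→Q0. Q0=[P2,P3,P1] Q1=[P4] Q2=[]
t=12-13: P2@Q0 runs 1, rem=11, I/O yield, promote→Q0. Q0=[P3,P1,P2] Q1=[P4] Q2=[]
t=13-14: P3@Q0 runs 1, rem=5, I/O yield, promote→Q0. Q0=[P1,P2,P3] Q1=[P4] Q2=[]
t=14-15: P1@Q0 runs 1, rem=3, I/O yield, promote→Q0. Q0=[P2,P3,P1] Q1=[P4] Q2=[]
t=15-16: P2@Q0 runs 1, rem=10, I/O yield, promote→Q0. Q0=[P3,P1,P2] Q1=[P4] Q2=[]
t=16-17: P3@Q0 runs 1, rem=4, I/O yield, promote→Q0. Q0=[P1,P2,P3] Q1=[P4] Q2=[]
t=17-18: P1@Q0 runs 1, rem=2, I/O yield, promote→Q0. Q0=[P2,P3,P1] Q1=[P4] Q2=[]
t=18-19: P2@Q0 runs 1, rem=9, I/O yield, promote→Q0. Q0=[P3,P1,P2] Q1=[P4] Q2=[]
t=19-20: P3@Q0 runs 1, rem=3, I/O yield, promote→Q0. Q0=[P1,P2,P3] Q1=[P4] Q2=[]
t=20-21: P1@Q0 runs 1, rem=1, I/O yield, promote→Q0. Q0=[P2,P3,P1] Q1=[P4] Q2=[]
t=21-22: P2@Q0 runs 1, rem=8, I/O yield, promote→Q0. Q0=[P3,P1,P2] Q1=[P4] Q2=[]
t=22-23: P3@Q0 runs 1, rem=2, I/O yield, promote→Q0. Q0=[P1,P2,P3] Q1=[P4] Q2=[]
t=23-24: P1@Q0 runs 1, rem=0, completes. Q0=[P2,P3] Q1=[P4] Q2=[]
t=24-25: P2@Q0 runs 1, rem=7, I/O yield, promote→Q0. Q0=[P3,P2] Q1=[P4] Q2=[]
t=25-26: P3@Q0 runs 1, rem=1, I/O yield, promote→Q0. Q0=[P2,P3] Q1=[P4] Q2=[]
t=26-27: P2@Q0 runs 1, rem=6, I/O yield, promote→Q0. Q0=[P3,P2] Q1=[P4] Q2=[]
t=27-28: P3@Q0 runs 1, rem=0, completes. Q0=[P2] Q1=[P4] Q2=[]
t=28-29: P2@Q0 runs 1, rem=5, I/O yield, promote→Q0. Q0=[P2] Q1=[P4] Q2=[]
t=29-30: P2@Q0 runs 1, rem=4, I/O yield, promote→Q0. Q0=[P2] Q1=[P4] Q2=[]
t=30-31: P2@Q0 runs 1, rem=3, I/O yield, promote→Q0. Q0=[P2] Q1=[P4] Q2=[]
t=31-32: P2@Q0 runs 1, rem=2, I/O yield, promote→Q0. Q0=[P2] Q1=[P4] Q2=[]
t=32-33: P2@Q0 runs 1, rem=1, I/O yield, promote→Q0. Q0=[P2] Q1=[P4] Q2=[]
t=33-34: P2@Q0 runs 1, rem=0, completes. Q0=[] Q1=[P4] Q2=[]
t=34-38: P4@Q1 runs 4, rem=1, quantum used, demote→Q2. Q0=[] Q1=[] Q2=[P4]
t=38-39: P4@Q2 runs 1, rem=0, completes. Q0=[] Q1=[] Q2=[]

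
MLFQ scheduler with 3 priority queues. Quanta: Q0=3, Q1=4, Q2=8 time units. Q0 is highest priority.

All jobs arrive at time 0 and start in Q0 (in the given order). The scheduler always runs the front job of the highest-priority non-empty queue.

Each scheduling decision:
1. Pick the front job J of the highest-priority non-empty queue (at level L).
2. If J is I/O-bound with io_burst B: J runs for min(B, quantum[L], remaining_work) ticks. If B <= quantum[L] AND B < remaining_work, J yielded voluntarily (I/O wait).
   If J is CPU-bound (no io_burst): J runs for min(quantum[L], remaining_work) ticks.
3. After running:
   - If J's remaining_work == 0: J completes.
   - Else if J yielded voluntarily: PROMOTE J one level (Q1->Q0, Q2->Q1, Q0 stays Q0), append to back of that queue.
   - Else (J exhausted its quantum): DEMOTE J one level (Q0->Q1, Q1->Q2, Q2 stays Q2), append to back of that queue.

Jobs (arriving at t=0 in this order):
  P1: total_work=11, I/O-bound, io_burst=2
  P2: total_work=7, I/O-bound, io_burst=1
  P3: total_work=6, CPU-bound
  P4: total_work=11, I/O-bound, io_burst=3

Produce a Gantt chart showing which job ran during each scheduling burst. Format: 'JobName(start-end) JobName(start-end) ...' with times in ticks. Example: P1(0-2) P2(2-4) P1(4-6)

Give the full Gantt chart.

t=0-2: P1@Q0 runs 2, rem=9, I/O yield, promote→Q0. Q0=[P2,P3,P4,P1] Q1=[] Q2=[]
t=2-3: P2@Q0 runs 1, rem=6, I/O yield, promote→Q0. Q0=[P3,P4,P1,P2] Q1=[] Q2=[]
t=3-6: P3@Q0 runs 3, rem=3, quantum used, demote→Q1. Q0=[P4,P1,P2] Q1=[P3] Q2=[]
t=6-9: P4@Q0 runs 3, rem=8, I/O yield, promote→Q0. Q0=[P1,P2,P4] Q1=[P3] Q2=[]
t=9-11: P1@Q0 runs 2, rem=7, I/O yield, promote→Q0. Q0=[P2,P4,P1] Q1=[P3] Q2=[]
t=11-12: P2@Q0 runs 1, rem=5, I/O yield, promote→Q0. Q0=[P4,P1,P2] Q1=[P3] Q2=[]
t=12-15: P4@Q0 runs 3, rem=5, I/O yield, promote→Q0. Q0=[P1,P2,P4] Q1=[P3] Q2=[]
t=15-17: P1@Q0 runs 2, rem=5, I/O yield, promote→Q0. Q0=[P2,P4,P1] Q1=[P3] Q2=[]
t=17-18: P2@Q0 runs 1, rem=4, I/O yield, promote→Q0. Q0=[P4,P1,P2] Q1=[P3] Q2=[]
t=18-21: P4@Q0 runs 3, rem=2, I/O yield, promote→Q0. Q0=[P1,P2,P4] Q1=[P3] Q2=[]
t=21-23: P1@Q0 runs 2, rem=3, I/O yield, promote→Q0. Q0=[P2,P4,P1] Q1=[P3] Q2=[]
t=23-24: P2@Q0 runs 1, rem=3, I/O yield, promote→Q0. Q0=[P4,P1,P2] Q1=[P3] Q2=[]
t=24-26: P4@Q0 runs 2, rem=0, completes. Q0=[P1,P2] Q1=[P3] Q2=[]
t=26-28: P1@Q0 runs 2, rem=1, I/O yield, promote→Q0. Q0=[P2,P1] Q1=[P3] Q2=[]
t=28-29: P2@Q0 runs 1, rem=2, I/O yield, promote→Q0. Q0=[P1,P2] Q1=[P3] Q2=[]
t=29-30: P1@Q0 runs 1, rem=0, completes. Q0=[P2] Q1=[P3] Q2=[]
t=30-31: P2@Q0 runs 1, rem=1, I/O yield, promote→Q0. Q0=[P2] Q1=[P3] Q2=[]
t=31-32: P2@Q0 runs 1, rem=0, completes. Q0=[] Q1=[P3] Q2=[]
t=32-35: P3@Q1 runs 3, rem=0, completes. Q0=[] Q1=[] Q2=[]

Answer: P1(0-2) P2(2-3) P3(3-6) P4(6-9) P1(9-11) P2(11-12) P4(12-15) P1(15-17) P2(17-18) P4(18-21) P1(21-23) P2(23-24) P4(24-26) P1(26-28) P2(28-29) P1(29-30) P2(30-31) P2(31-32) P3(32-35)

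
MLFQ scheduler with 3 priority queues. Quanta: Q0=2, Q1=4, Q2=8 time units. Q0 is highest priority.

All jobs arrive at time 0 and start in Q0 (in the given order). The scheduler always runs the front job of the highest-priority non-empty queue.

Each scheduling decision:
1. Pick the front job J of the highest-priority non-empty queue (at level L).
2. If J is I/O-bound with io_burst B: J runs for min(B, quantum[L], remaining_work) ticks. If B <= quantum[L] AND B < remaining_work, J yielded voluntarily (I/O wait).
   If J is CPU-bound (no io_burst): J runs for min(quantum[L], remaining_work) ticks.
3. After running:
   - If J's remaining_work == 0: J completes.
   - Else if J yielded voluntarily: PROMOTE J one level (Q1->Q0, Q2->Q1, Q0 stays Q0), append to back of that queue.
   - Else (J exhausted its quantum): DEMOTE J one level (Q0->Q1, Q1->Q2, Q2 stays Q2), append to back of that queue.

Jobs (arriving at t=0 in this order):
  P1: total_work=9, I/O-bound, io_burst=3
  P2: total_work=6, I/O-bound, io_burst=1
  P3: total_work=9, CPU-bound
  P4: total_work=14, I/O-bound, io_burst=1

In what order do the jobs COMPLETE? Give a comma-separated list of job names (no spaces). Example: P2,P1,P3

t=0-2: P1@Q0 runs 2, rem=7, quantum used, demote→Q1. Q0=[P2,P3,P4] Q1=[P1] Q2=[]
t=2-3: P2@Q0 runs 1, rem=5, I/O yield, promote→Q0. Q0=[P3,P4,P2] Q1=[P1] Q2=[]
t=3-5: P3@Q0 runs 2, rem=7, quantum used, demote→Q1. Q0=[P4,P2] Q1=[P1,P3] Q2=[]
t=5-6: P4@Q0 runs 1, rem=13, I/O yield, promote→Q0. Q0=[P2,P4] Q1=[P1,P3] Q2=[]
t=6-7: P2@Q0 runs 1, rem=4, I/O yield, promote→Q0. Q0=[P4,P2] Q1=[P1,P3] Q2=[]
t=7-8: P4@Q0 runs 1, rem=12, I/O yield, promote→Q0. Q0=[P2,P4] Q1=[P1,P3] Q2=[]
t=8-9: P2@Q0 runs 1, rem=3, I/O yield, promote→Q0. Q0=[P4,P2] Q1=[P1,P3] Q2=[]
t=9-10: P4@Q0 runs 1, rem=11, I/O yield, promote→Q0. Q0=[P2,P4] Q1=[P1,P3] Q2=[]
t=10-11: P2@Q0 runs 1, rem=2, I/O yield, promote→Q0. Q0=[P4,P2] Q1=[P1,P3] Q2=[]
t=11-12: P4@Q0 runs 1, rem=10, I/O yield, promote→Q0. Q0=[P2,P4] Q1=[P1,P3] Q2=[]
t=12-13: P2@Q0 runs 1, rem=1, I/O yield, promote→Q0. Q0=[P4,P2] Q1=[P1,P3] Q2=[]
t=13-14: P4@Q0 runs 1, rem=9, I/O yield, promote→Q0. Q0=[P2,P4] Q1=[P1,P3] Q2=[]
t=14-15: P2@Q0 runs 1, rem=0, completes. Q0=[P4] Q1=[P1,P3] Q2=[]
t=15-16: P4@Q0 runs 1, rem=8, I/O yield, promote→Q0. Q0=[P4] Q1=[P1,P3] Q2=[]
t=16-17: P4@Q0 runs 1, rem=7, I/O yield, promote→Q0. Q0=[P4] Q1=[P1,P3] Q2=[]
t=17-18: P4@Q0 runs 1, rem=6, I/O yield, promote→Q0. Q0=[P4] Q1=[P1,P3] Q2=[]
t=18-19: P4@Q0 runs 1, rem=5, I/O yield, promote→Q0. Q0=[P4] Q1=[P1,P3] Q2=[]
t=19-20: P4@Q0 runs 1, rem=4, I/O yield, promote→Q0. Q0=[P4] Q1=[P1,P3] Q2=[]
t=20-21: P4@Q0 runs 1, rem=3, I/O yield, promote→Q0. Q0=[P4] Q1=[P1,P3] Q2=[]
t=21-22: P4@Q0 runs 1, rem=2, I/O yield, promote→Q0. Q0=[P4] Q1=[P1,P3] Q2=[]
t=22-23: P4@Q0 runs 1, rem=1, I/O yield, promote→Q0. Q0=[P4] Q1=[P1,P3] Q2=[]
t=23-24: P4@Q0 runs 1, rem=0, completes. Q0=[] Q1=[P1,P3] Q2=[]
t=24-27: P1@Q1 runs 3, rem=4, I/O yield, promote→Q0. Q0=[P1] Q1=[P3] Q2=[]
t=27-29: P1@Q0 runs 2, rem=2, quantum used, demote→Q1. Q0=[] Q1=[P3,P1] Q2=[]
t=29-33: P3@Q1 runs 4, rem=3, quantum used, demote→Q2. Q0=[] Q1=[P1] Q2=[P3]
t=33-35: P1@Q1 runs 2, rem=0, completes. Q0=[] Q1=[] Q2=[P3]
t=35-38: P3@Q2 runs 3, rem=0, completes. Q0=[] Q1=[] Q2=[]

Answer: P2,P4,P1,P3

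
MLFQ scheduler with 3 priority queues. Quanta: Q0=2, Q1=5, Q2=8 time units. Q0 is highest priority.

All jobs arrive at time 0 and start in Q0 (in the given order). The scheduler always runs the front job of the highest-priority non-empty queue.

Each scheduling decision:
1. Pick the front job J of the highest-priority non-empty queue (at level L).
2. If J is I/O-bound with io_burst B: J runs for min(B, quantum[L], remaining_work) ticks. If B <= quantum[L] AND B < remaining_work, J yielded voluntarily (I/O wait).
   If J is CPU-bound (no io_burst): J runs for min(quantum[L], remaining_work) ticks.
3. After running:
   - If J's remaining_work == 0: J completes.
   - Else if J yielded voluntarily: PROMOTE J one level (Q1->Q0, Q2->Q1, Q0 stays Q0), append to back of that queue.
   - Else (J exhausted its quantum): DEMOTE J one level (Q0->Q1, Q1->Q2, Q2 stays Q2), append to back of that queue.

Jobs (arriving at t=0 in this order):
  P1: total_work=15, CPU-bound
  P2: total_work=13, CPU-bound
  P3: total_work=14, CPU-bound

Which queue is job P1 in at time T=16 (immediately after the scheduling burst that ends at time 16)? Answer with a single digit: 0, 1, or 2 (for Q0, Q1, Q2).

t=0-2: P1@Q0 runs 2, rem=13, quantum used, demote→Q1. Q0=[P2,P3] Q1=[P1] Q2=[]
t=2-4: P2@Q0 runs 2, rem=11, quantum used, demote→Q1. Q0=[P3] Q1=[P1,P2] Q2=[]
t=4-6: P3@Q0 runs 2, rem=12, quantum used, demote→Q1. Q0=[] Q1=[P1,P2,P3] Q2=[]
t=6-11: P1@Q1 runs 5, rem=8, quantum used, demote→Q2. Q0=[] Q1=[P2,P3] Q2=[P1]
t=11-16: P2@Q1 runs 5, rem=6, quantum used, demote→Q2. Q0=[] Q1=[P3] Q2=[P1,P2]
t=16-21: P3@Q1 runs 5, rem=7, quantum used, demote→Q2. Q0=[] Q1=[] Q2=[P1,P2,P3]
t=21-29: P1@Q2 runs 8, rem=0, completes. Q0=[] Q1=[] Q2=[P2,P3]
t=29-35: P2@Q2 runs 6, rem=0, completes. Q0=[] Q1=[] Q2=[P3]
t=35-42: P3@Q2 runs 7, rem=0, completes. Q0=[] Q1=[] Q2=[]

Answer: 2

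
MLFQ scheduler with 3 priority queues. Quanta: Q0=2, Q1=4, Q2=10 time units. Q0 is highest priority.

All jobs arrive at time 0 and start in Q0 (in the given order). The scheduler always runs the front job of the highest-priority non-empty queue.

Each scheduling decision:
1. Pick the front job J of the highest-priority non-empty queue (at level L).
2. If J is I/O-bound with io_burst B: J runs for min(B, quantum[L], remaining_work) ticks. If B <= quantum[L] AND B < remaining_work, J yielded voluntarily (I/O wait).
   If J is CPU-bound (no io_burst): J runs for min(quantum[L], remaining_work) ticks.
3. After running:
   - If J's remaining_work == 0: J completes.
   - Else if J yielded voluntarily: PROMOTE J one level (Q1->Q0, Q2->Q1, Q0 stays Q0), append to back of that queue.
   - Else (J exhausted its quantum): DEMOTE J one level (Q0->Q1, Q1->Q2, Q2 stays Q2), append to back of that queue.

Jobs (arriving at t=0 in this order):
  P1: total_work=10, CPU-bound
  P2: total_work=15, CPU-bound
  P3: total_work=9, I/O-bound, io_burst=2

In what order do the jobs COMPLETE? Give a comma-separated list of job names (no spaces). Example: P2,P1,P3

Answer: P3,P1,P2

Derivation:
t=0-2: P1@Q0 runs 2, rem=8, quantum used, demote→Q1. Q0=[P2,P3] Q1=[P1] Q2=[]
t=2-4: P2@Q0 runs 2, rem=13, quantum used, demote→Q1. Q0=[P3] Q1=[P1,P2] Q2=[]
t=4-6: P3@Q0 runs 2, rem=7, I/O yield, promote→Q0. Q0=[P3] Q1=[P1,P2] Q2=[]
t=6-8: P3@Q0 runs 2, rem=5, I/O yield, promote→Q0. Q0=[P3] Q1=[P1,P2] Q2=[]
t=8-10: P3@Q0 runs 2, rem=3, I/O yield, promote→Q0. Q0=[P3] Q1=[P1,P2] Q2=[]
t=10-12: P3@Q0 runs 2, rem=1, I/O yield, promote→Q0. Q0=[P3] Q1=[P1,P2] Q2=[]
t=12-13: P3@Q0 runs 1, rem=0, completes. Q0=[] Q1=[P1,P2] Q2=[]
t=13-17: P1@Q1 runs 4, rem=4, quantum used, demote→Q2. Q0=[] Q1=[P2] Q2=[P1]
t=17-21: P2@Q1 runs 4, rem=9, quantum used, demote→Q2. Q0=[] Q1=[] Q2=[P1,P2]
t=21-25: P1@Q2 runs 4, rem=0, completes. Q0=[] Q1=[] Q2=[P2]
t=25-34: P2@Q2 runs 9, rem=0, completes. Q0=[] Q1=[] Q2=[]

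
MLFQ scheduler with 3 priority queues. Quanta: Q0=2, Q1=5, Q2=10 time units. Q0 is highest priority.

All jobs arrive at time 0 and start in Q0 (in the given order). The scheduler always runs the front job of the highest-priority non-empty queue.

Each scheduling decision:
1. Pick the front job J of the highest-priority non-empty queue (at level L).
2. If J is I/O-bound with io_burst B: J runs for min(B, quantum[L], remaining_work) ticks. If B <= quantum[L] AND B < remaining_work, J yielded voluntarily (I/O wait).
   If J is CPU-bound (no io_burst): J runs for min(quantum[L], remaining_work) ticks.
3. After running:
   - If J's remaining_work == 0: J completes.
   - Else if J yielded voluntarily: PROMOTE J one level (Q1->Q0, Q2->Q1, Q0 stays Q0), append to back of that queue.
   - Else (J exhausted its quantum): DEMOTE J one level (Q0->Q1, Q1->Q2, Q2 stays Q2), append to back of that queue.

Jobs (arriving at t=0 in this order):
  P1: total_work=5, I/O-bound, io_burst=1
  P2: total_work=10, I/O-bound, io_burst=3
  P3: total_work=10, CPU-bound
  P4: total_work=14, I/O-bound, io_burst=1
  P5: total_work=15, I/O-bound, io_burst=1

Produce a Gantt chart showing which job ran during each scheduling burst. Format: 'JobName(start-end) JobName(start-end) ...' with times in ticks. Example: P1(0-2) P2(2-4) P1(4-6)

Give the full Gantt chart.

t=0-1: P1@Q0 runs 1, rem=4, I/O yield, promote→Q0. Q0=[P2,P3,P4,P5,P1] Q1=[] Q2=[]
t=1-3: P2@Q0 runs 2, rem=8, quantum used, demote→Q1. Q0=[P3,P4,P5,P1] Q1=[P2] Q2=[]
t=3-5: P3@Q0 runs 2, rem=8, quantum used, demote→Q1. Q0=[P4,P5,P1] Q1=[P2,P3] Q2=[]
t=5-6: P4@Q0 runs 1, rem=13, I/O yield, promote→Q0. Q0=[P5,P1,P4] Q1=[P2,P3] Q2=[]
t=6-7: P5@Q0 runs 1, rem=14, I/O yield, promote→Q0. Q0=[P1,P4,P5] Q1=[P2,P3] Q2=[]
t=7-8: P1@Q0 runs 1, rem=3, I/O yield, promote→Q0. Q0=[P4,P5,P1] Q1=[P2,P3] Q2=[]
t=8-9: P4@Q0 runs 1, rem=12, I/O yield, promote→Q0. Q0=[P5,P1,P4] Q1=[P2,P3] Q2=[]
t=9-10: P5@Q0 runs 1, rem=13, I/O yield, promote→Q0. Q0=[P1,P4,P5] Q1=[P2,P3] Q2=[]
t=10-11: P1@Q0 runs 1, rem=2, I/O yield, promote→Q0. Q0=[P4,P5,P1] Q1=[P2,P3] Q2=[]
t=11-12: P4@Q0 runs 1, rem=11, I/O yield, promote→Q0. Q0=[P5,P1,P4] Q1=[P2,P3] Q2=[]
t=12-13: P5@Q0 runs 1, rem=12, I/O yield, promote→Q0. Q0=[P1,P4,P5] Q1=[P2,P3] Q2=[]
t=13-14: P1@Q0 runs 1, rem=1, I/O yield, promote→Q0. Q0=[P4,P5,P1] Q1=[P2,P3] Q2=[]
t=14-15: P4@Q0 runs 1, rem=10, I/O yield, promote→Q0. Q0=[P5,P1,P4] Q1=[P2,P3] Q2=[]
t=15-16: P5@Q0 runs 1, rem=11, I/O yield, promote→Q0. Q0=[P1,P4,P5] Q1=[P2,P3] Q2=[]
t=16-17: P1@Q0 runs 1, rem=0, completes. Q0=[P4,P5] Q1=[P2,P3] Q2=[]
t=17-18: P4@Q0 runs 1, rem=9, I/O yield, promote→Q0. Q0=[P5,P4] Q1=[P2,P3] Q2=[]
t=18-19: P5@Q0 runs 1, rem=10, I/O yield, promote→Q0. Q0=[P4,P5] Q1=[P2,P3] Q2=[]
t=19-20: P4@Q0 runs 1, rem=8, I/O yield, promote→Q0. Q0=[P5,P4] Q1=[P2,P3] Q2=[]
t=20-21: P5@Q0 runs 1, rem=9, I/O yield, promote→Q0. Q0=[P4,P5] Q1=[P2,P3] Q2=[]
t=21-22: P4@Q0 runs 1, rem=7, I/O yield, promote→Q0. Q0=[P5,P4] Q1=[P2,P3] Q2=[]
t=22-23: P5@Q0 runs 1, rem=8, I/O yield, promote→Q0. Q0=[P4,P5] Q1=[P2,P3] Q2=[]
t=23-24: P4@Q0 runs 1, rem=6, I/O yield, promote→Q0. Q0=[P5,P4] Q1=[P2,P3] Q2=[]
t=24-25: P5@Q0 runs 1, rem=7, I/O yield, promote→Q0. Q0=[P4,P5] Q1=[P2,P3] Q2=[]
t=25-26: P4@Q0 runs 1, rem=5, I/O yield, promote→Q0. Q0=[P5,P4] Q1=[P2,P3] Q2=[]
t=26-27: P5@Q0 runs 1, rem=6, I/O yield, promote→Q0. Q0=[P4,P5] Q1=[P2,P3] Q2=[]
t=27-28: P4@Q0 runs 1, rem=4, I/O yield, promote→Q0. Q0=[P5,P4] Q1=[P2,P3] Q2=[]
t=28-29: P5@Q0 runs 1, rem=5, I/O yield, promote→Q0. Q0=[P4,P5] Q1=[P2,P3] Q2=[]
t=29-30: P4@Q0 runs 1, rem=3, I/O yield, promote→Q0. Q0=[P5,P4] Q1=[P2,P3] Q2=[]
t=30-31: P5@Q0 runs 1, rem=4, I/O yield, promote→Q0. Q0=[P4,P5] Q1=[P2,P3] Q2=[]
t=31-32: P4@Q0 runs 1, rem=2, I/O yield, promote→Q0. Q0=[P5,P4] Q1=[P2,P3] Q2=[]
t=32-33: P5@Q0 runs 1, rem=3, I/O yield, promote→Q0. Q0=[P4,P5] Q1=[P2,P3] Q2=[]
t=33-34: P4@Q0 runs 1, rem=1, I/O yield, promote→Q0. Q0=[P5,P4] Q1=[P2,P3] Q2=[]
t=34-35: P5@Q0 runs 1, rem=2, I/O yield, promote→Q0. Q0=[P4,P5] Q1=[P2,P3] Q2=[]
t=35-36: P4@Q0 runs 1, rem=0, completes. Q0=[P5] Q1=[P2,P3] Q2=[]
t=36-37: P5@Q0 runs 1, rem=1, I/O yield, promote→Q0. Q0=[P5] Q1=[P2,P3] Q2=[]
t=37-38: P5@Q0 runs 1, rem=0, completes. Q0=[] Q1=[P2,P3] Q2=[]
t=38-41: P2@Q1 runs 3, rem=5, I/O yield, promote→Q0. Q0=[P2] Q1=[P3] Q2=[]
t=41-43: P2@Q0 runs 2, rem=3, quantum used, demote→Q1. Q0=[] Q1=[P3,P2] Q2=[]
t=43-48: P3@Q1 runs 5, rem=3, quantum used, demote→Q2. Q0=[] Q1=[P2] Q2=[P3]
t=48-51: P2@Q1 runs 3, rem=0, completes. Q0=[] Q1=[] Q2=[P3]
t=51-54: P3@Q2 runs 3, rem=0, completes. Q0=[] Q1=[] Q2=[]

Answer: P1(0-1) P2(1-3) P3(3-5) P4(5-6) P5(6-7) P1(7-8) P4(8-9) P5(9-10) P1(10-11) P4(11-12) P5(12-13) P1(13-14) P4(14-15) P5(15-16) P1(16-17) P4(17-18) P5(18-19) P4(19-20) P5(20-21) P4(21-22) P5(22-23) P4(23-24) P5(24-25) P4(25-26) P5(26-27) P4(27-28) P5(28-29) P4(29-30) P5(30-31) P4(31-32) P5(32-33) P4(33-34) P5(34-35) P4(35-36) P5(36-37) P5(37-38) P2(38-41) P2(41-43) P3(43-48) P2(48-51) P3(51-54)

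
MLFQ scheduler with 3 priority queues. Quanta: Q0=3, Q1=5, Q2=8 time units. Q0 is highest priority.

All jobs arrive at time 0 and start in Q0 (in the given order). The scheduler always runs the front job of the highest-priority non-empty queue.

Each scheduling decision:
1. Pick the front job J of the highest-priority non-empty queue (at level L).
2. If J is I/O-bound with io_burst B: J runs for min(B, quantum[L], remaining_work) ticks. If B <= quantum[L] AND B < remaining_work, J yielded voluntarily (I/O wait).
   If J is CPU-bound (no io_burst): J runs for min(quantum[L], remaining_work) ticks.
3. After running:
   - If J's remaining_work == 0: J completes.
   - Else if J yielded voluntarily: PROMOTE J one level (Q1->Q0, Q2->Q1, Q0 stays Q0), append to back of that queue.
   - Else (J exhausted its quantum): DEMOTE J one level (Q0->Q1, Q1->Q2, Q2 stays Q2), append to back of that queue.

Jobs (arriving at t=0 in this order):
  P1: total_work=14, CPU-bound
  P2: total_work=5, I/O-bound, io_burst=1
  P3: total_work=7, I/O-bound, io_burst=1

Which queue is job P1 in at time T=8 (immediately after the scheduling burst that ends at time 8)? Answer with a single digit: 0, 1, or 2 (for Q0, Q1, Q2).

t=0-3: P1@Q0 runs 3, rem=11, quantum used, demote→Q1. Q0=[P2,P3] Q1=[P1] Q2=[]
t=3-4: P2@Q0 runs 1, rem=4, I/O yield, promote→Q0. Q0=[P3,P2] Q1=[P1] Q2=[]
t=4-5: P3@Q0 runs 1, rem=6, I/O yield, promote→Q0. Q0=[P2,P3] Q1=[P1] Q2=[]
t=5-6: P2@Q0 runs 1, rem=3, I/O yield, promote→Q0. Q0=[P3,P2] Q1=[P1] Q2=[]
t=6-7: P3@Q0 runs 1, rem=5, I/O yield, promote→Q0. Q0=[P2,P3] Q1=[P1] Q2=[]
t=7-8: P2@Q0 runs 1, rem=2, I/O yield, promote→Q0. Q0=[P3,P2] Q1=[P1] Q2=[]
t=8-9: P3@Q0 runs 1, rem=4, I/O yield, promote→Q0. Q0=[P2,P3] Q1=[P1] Q2=[]
t=9-10: P2@Q0 runs 1, rem=1, I/O yield, promote→Q0. Q0=[P3,P2] Q1=[P1] Q2=[]
t=10-11: P3@Q0 runs 1, rem=3, I/O yield, promote→Q0. Q0=[P2,P3] Q1=[P1] Q2=[]
t=11-12: P2@Q0 runs 1, rem=0, completes. Q0=[P3] Q1=[P1] Q2=[]
t=12-13: P3@Q0 runs 1, rem=2, I/O yield, promote→Q0. Q0=[P3] Q1=[P1] Q2=[]
t=13-14: P3@Q0 runs 1, rem=1, I/O yield, promote→Q0. Q0=[P3] Q1=[P1] Q2=[]
t=14-15: P3@Q0 runs 1, rem=0, completes. Q0=[] Q1=[P1] Q2=[]
t=15-20: P1@Q1 runs 5, rem=6, quantum used, demote→Q2. Q0=[] Q1=[] Q2=[P1]
t=20-26: P1@Q2 runs 6, rem=0, completes. Q0=[] Q1=[] Q2=[]

Answer: 1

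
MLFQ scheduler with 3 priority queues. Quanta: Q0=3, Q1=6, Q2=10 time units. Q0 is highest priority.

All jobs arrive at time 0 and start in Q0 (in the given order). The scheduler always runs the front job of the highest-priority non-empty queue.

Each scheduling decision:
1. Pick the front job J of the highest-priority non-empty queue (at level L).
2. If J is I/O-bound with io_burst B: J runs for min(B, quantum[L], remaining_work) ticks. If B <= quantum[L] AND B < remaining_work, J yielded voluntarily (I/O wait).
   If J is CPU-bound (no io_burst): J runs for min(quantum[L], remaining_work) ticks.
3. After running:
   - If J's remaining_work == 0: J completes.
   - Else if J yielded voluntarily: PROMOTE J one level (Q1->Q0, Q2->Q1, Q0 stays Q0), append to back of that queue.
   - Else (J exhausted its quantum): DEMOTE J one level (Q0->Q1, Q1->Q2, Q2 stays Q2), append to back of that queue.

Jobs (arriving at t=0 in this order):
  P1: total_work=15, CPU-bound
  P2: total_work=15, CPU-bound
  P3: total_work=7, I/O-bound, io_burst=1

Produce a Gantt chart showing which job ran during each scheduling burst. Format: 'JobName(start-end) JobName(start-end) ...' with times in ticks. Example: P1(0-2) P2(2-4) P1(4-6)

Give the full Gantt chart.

Answer: P1(0-3) P2(3-6) P3(6-7) P3(7-8) P3(8-9) P3(9-10) P3(10-11) P3(11-12) P3(12-13) P1(13-19) P2(19-25) P1(25-31) P2(31-37)

Derivation:
t=0-3: P1@Q0 runs 3, rem=12, quantum used, demote→Q1. Q0=[P2,P3] Q1=[P1] Q2=[]
t=3-6: P2@Q0 runs 3, rem=12, quantum used, demote→Q1. Q0=[P3] Q1=[P1,P2] Q2=[]
t=6-7: P3@Q0 runs 1, rem=6, I/O yield, promote→Q0. Q0=[P3] Q1=[P1,P2] Q2=[]
t=7-8: P3@Q0 runs 1, rem=5, I/O yield, promote→Q0. Q0=[P3] Q1=[P1,P2] Q2=[]
t=8-9: P3@Q0 runs 1, rem=4, I/O yield, promote→Q0. Q0=[P3] Q1=[P1,P2] Q2=[]
t=9-10: P3@Q0 runs 1, rem=3, I/O yield, promote→Q0. Q0=[P3] Q1=[P1,P2] Q2=[]
t=10-11: P3@Q0 runs 1, rem=2, I/O yield, promote→Q0. Q0=[P3] Q1=[P1,P2] Q2=[]
t=11-12: P3@Q0 runs 1, rem=1, I/O yield, promote→Q0. Q0=[P3] Q1=[P1,P2] Q2=[]
t=12-13: P3@Q0 runs 1, rem=0, completes. Q0=[] Q1=[P1,P2] Q2=[]
t=13-19: P1@Q1 runs 6, rem=6, quantum used, demote→Q2. Q0=[] Q1=[P2] Q2=[P1]
t=19-25: P2@Q1 runs 6, rem=6, quantum used, demote→Q2. Q0=[] Q1=[] Q2=[P1,P2]
t=25-31: P1@Q2 runs 6, rem=0, completes. Q0=[] Q1=[] Q2=[P2]
t=31-37: P2@Q2 runs 6, rem=0, completes. Q0=[] Q1=[] Q2=[]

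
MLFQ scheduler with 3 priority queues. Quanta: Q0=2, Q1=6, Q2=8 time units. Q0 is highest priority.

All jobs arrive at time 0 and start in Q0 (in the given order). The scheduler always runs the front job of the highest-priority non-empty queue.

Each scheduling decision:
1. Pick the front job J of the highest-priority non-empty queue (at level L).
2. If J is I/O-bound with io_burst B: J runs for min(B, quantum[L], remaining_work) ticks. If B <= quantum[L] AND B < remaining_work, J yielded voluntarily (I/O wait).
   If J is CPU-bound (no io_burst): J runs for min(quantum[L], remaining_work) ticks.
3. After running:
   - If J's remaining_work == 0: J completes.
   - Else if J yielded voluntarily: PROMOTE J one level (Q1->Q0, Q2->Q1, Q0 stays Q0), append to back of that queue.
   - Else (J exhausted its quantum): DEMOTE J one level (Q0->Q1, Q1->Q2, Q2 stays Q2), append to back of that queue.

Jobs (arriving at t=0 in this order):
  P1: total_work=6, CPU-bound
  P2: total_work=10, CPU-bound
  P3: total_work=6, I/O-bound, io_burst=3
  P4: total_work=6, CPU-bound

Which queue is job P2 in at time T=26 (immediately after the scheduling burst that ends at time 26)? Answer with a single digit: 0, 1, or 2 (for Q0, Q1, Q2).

Answer: 2

Derivation:
t=0-2: P1@Q0 runs 2, rem=4, quantum used, demote→Q1. Q0=[P2,P3,P4] Q1=[P1] Q2=[]
t=2-4: P2@Q0 runs 2, rem=8, quantum used, demote→Q1. Q0=[P3,P4] Q1=[P1,P2] Q2=[]
t=4-6: P3@Q0 runs 2, rem=4, quantum used, demote→Q1. Q0=[P4] Q1=[P1,P2,P3] Q2=[]
t=6-8: P4@Q0 runs 2, rem=4, quantum used, demote→Q1. Q0=[] Q1=[P1,P2,P3,P4] Q2=[]
t=8-12: P1@Q1 runs 4, rem=0, completes. Q0=[] Q1=[P2,P3,P4] Q2=[]
t=12-18: P2@Q1 runs 6, rem=2, quantum used, demote→Q2. Q0=[] Q1=[P3,P4] Q2=[P2]
t=18-21: P3@Q1 runs 3, rem=1, I/O yield, promote→Q0. Q0=[P3] Q1=[P4] Q2=[P2]
t=21-22: P3@Q0 runs 1, rem=0, completes. Q0=[] Q1=[P4] Q2=[P2]
t=22-26: P4@Q1 runs 4, rem=0, completes. Q0=[] Q1=[] Q2=[P2]
t=26-28: P2@Q2 runs 2, rem=0, completes. Q0=[] Q1=[] Q2=[]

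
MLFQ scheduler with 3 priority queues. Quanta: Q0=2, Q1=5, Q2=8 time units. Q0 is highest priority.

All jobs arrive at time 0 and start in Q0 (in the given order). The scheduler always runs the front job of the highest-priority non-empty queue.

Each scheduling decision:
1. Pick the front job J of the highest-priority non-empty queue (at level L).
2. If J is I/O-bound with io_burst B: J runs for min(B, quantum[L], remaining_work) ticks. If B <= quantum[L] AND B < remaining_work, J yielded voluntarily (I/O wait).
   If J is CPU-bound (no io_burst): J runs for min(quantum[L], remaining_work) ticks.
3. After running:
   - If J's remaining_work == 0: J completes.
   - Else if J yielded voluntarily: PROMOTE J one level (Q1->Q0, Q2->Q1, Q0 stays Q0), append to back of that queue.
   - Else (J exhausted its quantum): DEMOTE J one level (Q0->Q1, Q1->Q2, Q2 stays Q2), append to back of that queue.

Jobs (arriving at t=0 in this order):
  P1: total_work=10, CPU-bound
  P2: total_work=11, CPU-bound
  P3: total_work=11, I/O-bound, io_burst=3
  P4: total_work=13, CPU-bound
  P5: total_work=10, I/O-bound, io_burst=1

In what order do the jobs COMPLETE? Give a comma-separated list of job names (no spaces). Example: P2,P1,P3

Answer: P5,P3,P1,P2,P4

Derivation:
t=0-2: P1@Q0 runs 2, rem=8, quantum used, demote→Q1. Q0=[P2,P3,P4,P5] Q1=[P1] Q2=[]
t=2-4: P2@Q0 runs 2, rem=9, quantum used, demote→Q1. Q0=[P3,P4,P5] Q1=[P1,P2] Q2=[]
t=4-6: P3@Q0 runs 2, rem=9, quantum used, demote→Q1. Q0=[P4,P5] Q1=[P1,P2,P3] Q2=[]
t=6-8: P4@Q0 runs 2, rem=11, quantum used, demote→Q1. Q0=[P5] Q1=[P1,P2,P3,P4] Q2=[]
t=8-9: P5@Q0 runs 1, rem=9, I/O yield, promote→Q0. Q0=[P5] Q1=[P1,P2,P3,P4] Q2=[]
t=9-10: P5@Q0 runs 1, rem=8, I/O yield, promote→Q0. Q0=[P5] Q1=[P1,P2,P3,P4] Q2=[]
t=10-11: P5@Q0 runs 1, rem=7, I/O yield, promote→Q0. Q0=[P5] Q1=[P1,P2,P3,P4] Q2=[]
t=11-12: P5@Q0 runs 1, rem=6, I/O yield, promote→Q0. Q0=[P5] Q1=[P1,P2,P3,P4] Q2=[]
t=12-13: P5@Q0 runs 1, rem=5, I/O yield, promote→Q0. Q0=[P5] Q1=[P1,P2,P3,P4] Q2=[]
t=13-14: P5@Q0 runs 1, rem=4, I/O yield, promote→Q0. Q0=[P5] Q1=[P1,P2,P3,P4] Q2=[]
t=14-15: P5@Q0 runs 1, rem=3, I/O yield, promote→Q0. Q0=[P5] Q1=[P1,P2,P3,P4] Q2=[]
t=15-16: P5@Q0 runs 1, rem=2, I/O yield, promote→Q0. Q0=[P5] Q1=[P1,P2,P3,P4] Q2=[]
t=16-17: P5@Q0 runs 1, rem=1, I/O yield, promote→Q0. Q0=[P5] Q1=[P1,P2,P3,P4] Q2=[]
t=17-18: P5@Q0 runs 1, rem=0, completes. Q0=[] Q1=[P1,P2,P3,P4] Q2=[]
t=18-23: P1@Q1 runs 5, rem=3, quantum used, demote→Q2. Q0=[] Q1=[P2,P3,P4] Q2=[P1]
t=23-28: P2@Q1 runs 5, rem=4, quantum used, demote→Q2. Q0=[] Q1=[P3,P4] Q2=[P1,P2]
t=28-31: P3@Q1 runs 3, rem=6, I/O yield, promote→Q0. Q0=[P3] Q1=[P4] Q2=[P1,P2]
t=31-33: P3@Q0 runs 2, rem=4, quantum used, demote→Q1. Q0=[] Q1=[P4,P3] Q2=[P1,P2]
t=33-38: P4@Q1 runs 5, rem=6, quantum used, demote→Q2. Q0=[] Q1=[P3] Q2=[P1,P2,P4]
t=38-41: P3@Q1 runs 3, rem=1, I/O yield, promote→Q0. Q0=[P3] Q1=[] Q2=[P1,P2,P4]
t=41-42: P3@Q0 runs 1, rem=0, completes. Q0=[] Q1=[] Q2=[P1,P2,P4]
t=42-45: P1@Q2 runs 3, rem=0, completes. Q0=[] Q1=[] Q2=[P2,P4]
t=45-49: P2@Q2 runs 4, rem=0, completes. Q0=[] Q1=[] Q2=[P4]
t=49-55: P4@Q2 runs 6, rem=0, completes. Q0=[] Q1=[] Q2=[]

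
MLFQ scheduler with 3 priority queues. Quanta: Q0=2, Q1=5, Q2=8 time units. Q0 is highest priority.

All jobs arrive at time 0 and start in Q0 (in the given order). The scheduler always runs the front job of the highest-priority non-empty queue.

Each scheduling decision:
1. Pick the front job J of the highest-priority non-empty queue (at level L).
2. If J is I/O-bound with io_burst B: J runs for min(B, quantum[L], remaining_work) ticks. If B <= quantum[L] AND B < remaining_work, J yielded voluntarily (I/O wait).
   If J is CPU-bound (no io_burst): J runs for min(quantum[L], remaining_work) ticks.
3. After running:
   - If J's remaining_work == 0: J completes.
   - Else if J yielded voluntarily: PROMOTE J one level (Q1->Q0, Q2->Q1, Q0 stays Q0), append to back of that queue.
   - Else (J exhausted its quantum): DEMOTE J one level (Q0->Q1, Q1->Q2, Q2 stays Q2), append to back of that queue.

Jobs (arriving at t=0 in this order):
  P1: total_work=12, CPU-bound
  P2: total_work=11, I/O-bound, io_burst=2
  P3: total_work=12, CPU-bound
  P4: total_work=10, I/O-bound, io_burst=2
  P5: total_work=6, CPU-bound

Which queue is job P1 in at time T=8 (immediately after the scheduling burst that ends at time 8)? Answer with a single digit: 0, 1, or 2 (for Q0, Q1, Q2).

t=0-2: P1@Q0 runs 2, rem=10, quantum used, demote→Q1. Q0=[P2,P3,P4,P5] Q1=[P1] Q2=[]
t=2-4: P2@Q0 runs 2, rem=9, I/O yield, promote→Q0. Q0=[P3,P4,P5,P2] Q1=[P1] Q2=[]
t=4-6: P3@Q0 runs 2, rem=10, quantum used, demote→Q1. Q0=[P4,P5,P2] Q1=[P1,P3] Q2=[]
t=6-8: P4@Q0 runs 2, rem=8, I/O yield, promote→Q0. Q0=[P5,P2,P4] Q1=[P1,P3] Q2=[]
t=8-10: P5@Q0 runs 2, rem=4, quantum used, demote→Q1. Q0=[P2,P4] Q1=[P1,P3,P5] Q2=[]
t=10-12: P2@Q0 runs 2, rem=7, I/O yield, promote→Q0. Q0=[P4,P2] Q1=[P1,P3,P5] Q2=[]
t=12-14: P4@Q0 runs 2, rem=6, I/O yield, promote→Q0. Q0=[P2,P4] Q1=[P1,P3,P5] Q2=[]
t=14-16: P2@Q0 runs 2, rem=5, I/O yield, promote→Q0. Q0=[P4,P2] Q1=[P1,P3,P5] Q2=[]
t=16-18: P4@Q0 runs 2, rem=4, I/O yield, promote→Q0. Q0=[P2,P4] Q1=[P1,P3,P5] Q2=[]
t=18-20: P2@Q0 runs 2, rem=3, I/O yield, promote→Q0. Q0=[P4,P2] Q1=[P1,P3,P5] Q2=[]
t=20-22: P4@Q0 runs 2, rem=2, I/O yield, promote→Q0. Q0=[P2,P4] Q1=[P1,P3,P5] Q2=[]
t=22-24: P2@Q0 runs 2, rem=1, I/O yield, promote→Q0. Q0=[P4,P2] Q1=[P1,P3,P5] Q2=[]
t=24-26: P4@Q0 runs 2, rem=0, completes. Q0=[P2] Q1=[P1,P3,P5] Q2=[]
t=26-27: P2@Q0 runs 1, rem=0, completes. Q0=[] Q1=[P1,P3,P5] Q2=[]
t=27-32: P1@Q1 runs 5, rem=5, quantum used, demote→Q2. Q0=[] Q1=[P3,P5] Q2=[P1]
t=32-37: P3@Q1 runs 5, rem=5, quantum used, demote→Q2. Q0=[] Q1=[P5] Q2=[P1,P3]
t=37-41: P5@Q1 runs 4, rem=0, completes. Q0=[] Q1=[] Q2=[P1,P3]
t=41-46: P1@Q2 runs 5, rem=0, completes. Q0=[] Q1=[] Q2=[P3]
t=46-51: P3@Q2 runs 5, rem=0, completes. Q0=[] Q1=[] Q2=[]

Answer: 1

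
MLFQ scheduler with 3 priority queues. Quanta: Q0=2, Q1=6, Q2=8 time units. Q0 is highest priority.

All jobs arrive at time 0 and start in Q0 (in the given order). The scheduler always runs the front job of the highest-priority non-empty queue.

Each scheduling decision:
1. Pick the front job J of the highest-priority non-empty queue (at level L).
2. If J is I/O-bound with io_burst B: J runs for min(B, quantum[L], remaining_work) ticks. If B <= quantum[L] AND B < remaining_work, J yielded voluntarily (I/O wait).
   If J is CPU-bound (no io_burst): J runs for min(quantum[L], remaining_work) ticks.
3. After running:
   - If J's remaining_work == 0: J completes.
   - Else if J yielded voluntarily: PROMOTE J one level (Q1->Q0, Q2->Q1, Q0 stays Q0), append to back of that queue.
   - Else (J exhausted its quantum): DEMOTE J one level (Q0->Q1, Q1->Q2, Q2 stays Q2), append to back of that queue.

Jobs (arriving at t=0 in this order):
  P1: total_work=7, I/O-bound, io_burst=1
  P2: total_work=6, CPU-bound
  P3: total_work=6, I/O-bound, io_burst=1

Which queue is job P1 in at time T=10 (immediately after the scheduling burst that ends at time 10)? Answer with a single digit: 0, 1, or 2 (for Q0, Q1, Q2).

Answer: 0

Derivation:
t=0-1: P1@Q0 runs 1, rem=6, I/O yield, promote→Q0. Q0=[P2,P3,P1] Q1=[] Q2=[]
t=1-3: P2@Q0 runs 2, rem=4, quantum used, demote→Q1. Q0=[P3,P1] Q1=[P2] Q2=[]
t=3-4: P3@Q0 runs 1, rem=5, I/O yield, promote→Q0. Q0=[P1,P3] Q1=[P2] Q2=[]
t=4-5: P1@Q0 runs 1, rem=5, I/O yield, promote→Q0. Q0=[P3,P1] Q1=[P2] Q2=[]
t=5-6: P3@Q0 runs 1, rem=4, I/O yield, promote→Q0. Q0=[P1,P3] Q1=[P2] Q2=[]
t=6-7: P1@Q0 runs 1, rem=4, I/O yield, promote→Q0. Q0=[P3,P1] Q1=[P2] Q2=[]
t=7-8: P3@Q0 runs 1, rem=3, I/O yield, promote→Q0. Q0=[P1,P3] Q1=[P2] Q2=[]
t=8-9: P1@Q0 runs 1, rem=3, I/O yield, promote→Q0. Q0=[P3,P1] Q1=[P2] Q2=[]
t=9-10: P3@Q0 runs 1, rem=2, I/O yield, promote→Q0. Q0=[P1,P3] Q1=[P2] Q2=[]
t=10-11: P1@Q0 runs 1, rem=2, I/O yield, promote→Q0. Q0=[P3,P1] Q1=[P2] Q2=[]
t=11-12: P3@Q0 runs 1, rem=1, I/O yield, promote→Q0. Q0=[P1,P3] Q1=[P2] Q2=[]
t=12-13: P1@Q0 runs 1, rem=1, I/O yield, promote→Q0. Q0=[P3,P1] Q1=[P2] Q2=[]
t=13-14: P3@Q0 runs 1, rem=0, completes. Q0=[P1] Q1=[P2] Q2=[]
t=14-15: P1@Q0 runs 1, rem=0, completes. Q0=[] Q1=[P2] Q2=[]
t=15-19: P2@Q1 runs 4, rem=0, completes. Q0=[] Q1=[] Q2=[]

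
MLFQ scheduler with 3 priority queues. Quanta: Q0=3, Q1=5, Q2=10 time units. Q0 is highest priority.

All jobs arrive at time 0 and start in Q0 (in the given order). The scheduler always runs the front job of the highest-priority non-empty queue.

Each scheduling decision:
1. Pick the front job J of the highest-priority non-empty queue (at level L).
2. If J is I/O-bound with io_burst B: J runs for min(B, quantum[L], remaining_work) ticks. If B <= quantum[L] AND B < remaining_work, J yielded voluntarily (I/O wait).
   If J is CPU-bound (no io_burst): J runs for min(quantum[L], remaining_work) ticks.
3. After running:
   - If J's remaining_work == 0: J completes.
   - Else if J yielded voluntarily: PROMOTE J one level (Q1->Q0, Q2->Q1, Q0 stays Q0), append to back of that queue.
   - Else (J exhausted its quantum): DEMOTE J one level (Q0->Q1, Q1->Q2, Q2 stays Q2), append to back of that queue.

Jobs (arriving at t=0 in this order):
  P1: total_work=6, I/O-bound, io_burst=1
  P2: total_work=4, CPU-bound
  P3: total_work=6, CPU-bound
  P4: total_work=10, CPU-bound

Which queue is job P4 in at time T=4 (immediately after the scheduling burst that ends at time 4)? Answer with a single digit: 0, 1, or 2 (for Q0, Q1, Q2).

t=0-1: P1@Q0 runs 1, rem=5, I/O yield, promote→Q0. Q0=[P2,P3,P4,P1] Q1=[] Q2=[]
t=1-4: P2@Q0 runs 3, rem=1, quantum used, demote→Q1. Q0=[P3,P4,P1] Q1=[P2] Q2=[]
t=4-7: P3@Q0 runs 3, rem=3, quantum used, demote→Q1. Q0=[P4,P1] Q1=[P2,P3] Q2=[]
t=7-10: P4@Q0 runs 3, rem=7, quantum used, demote→Q1. Q0=[P1] Q1=[P2,P3,P4] Q2=[]
t=10-11: P1@Q0 runs 1, rem=4, I/O yield, promote→Q0. Q0=[P1] Q1=[P2,P3,P4] Q2=[]
t=11-12: P1@Q0 runs 1, rem=3, I/O yield, promote→Q0. Q0=[P1] Q1=[P2,P3,P4] Q2=[]
t=12-13: P1@Q0 runs 1, rem=2, I/O yield, promote→Q0. Q0=[P1] Q1=[P2,P3,P4] Q2=[]
t=13-14: P1@Q0 runs 1, rem=1, I/O yield, promote→Q0. Q0=[P1] Q1=[P2,P3,P4] Q2=[]
t=14-15: P1@Q0 runs 1, rem=0, completes. Q0=[] Q1=[P2,P3,P4] Q2=[]
t=15-16: P2@Q1 runs 1, rem=0, completes. Q0=[] Q1=[P3,P4] Q2=[]
t=16-19: P3@Q1 runs 3, rem=0, completes. Q0=[] Q1=[P4] Q2=[]
t=19-24: P4@Q1 runs 5, rem=2, quantum used, demote→Q2. Q0=[] Q1=[] Q2=[P4]
t=24-26: P4@Q2 runs 2, rem=0, completes. Q0=[] Q1=[] Q2=[]

Answer: 0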